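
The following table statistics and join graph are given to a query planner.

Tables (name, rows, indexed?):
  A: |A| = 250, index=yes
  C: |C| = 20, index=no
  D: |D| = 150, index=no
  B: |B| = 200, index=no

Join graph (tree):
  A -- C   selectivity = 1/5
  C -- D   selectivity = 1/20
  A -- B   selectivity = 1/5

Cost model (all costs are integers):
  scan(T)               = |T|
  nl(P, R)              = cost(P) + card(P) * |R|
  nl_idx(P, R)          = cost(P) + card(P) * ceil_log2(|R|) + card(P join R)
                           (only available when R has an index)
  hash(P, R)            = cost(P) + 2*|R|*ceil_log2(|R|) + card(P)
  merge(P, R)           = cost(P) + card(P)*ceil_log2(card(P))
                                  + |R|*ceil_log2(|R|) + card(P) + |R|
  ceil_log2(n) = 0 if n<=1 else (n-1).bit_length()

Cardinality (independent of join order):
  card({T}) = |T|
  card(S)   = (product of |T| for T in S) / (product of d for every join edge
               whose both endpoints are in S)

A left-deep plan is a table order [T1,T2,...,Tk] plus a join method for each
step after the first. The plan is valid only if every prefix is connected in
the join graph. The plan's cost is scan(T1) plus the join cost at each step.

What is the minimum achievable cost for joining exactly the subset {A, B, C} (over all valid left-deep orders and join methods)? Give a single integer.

4900

Selinger DP over subsets of {A,B,C}:
  {A}: scan cost=250, card=250
  {C}: scan cost=20, card=20
  {B}: scan cost=200, card=200
  {AC}: card=1000; try (C,hash)→700, (A,nl_idx)→1180, (A,merge)→2390, (C,merge)→2620, (A,hash)→4040, (A,nl)→5020 …(+1); best=700 via (C,hash)
  {AB}: card=10000; try (B,hash)→3700, (A,merge)→4250, (B,merge)→4300, (A,hash)→4400, (A,nl_idx)→11800, (A,nl)→50200 …(+1); best=3700 via (B,hash)
  {ABC}: card=40000; try (B,hash)→4900, (B,merge)→13500, (C,hash)→13900, (C,merge)→153820, (B,nl)→200700, (C,nl)→203700; best=4900 via (B,hash)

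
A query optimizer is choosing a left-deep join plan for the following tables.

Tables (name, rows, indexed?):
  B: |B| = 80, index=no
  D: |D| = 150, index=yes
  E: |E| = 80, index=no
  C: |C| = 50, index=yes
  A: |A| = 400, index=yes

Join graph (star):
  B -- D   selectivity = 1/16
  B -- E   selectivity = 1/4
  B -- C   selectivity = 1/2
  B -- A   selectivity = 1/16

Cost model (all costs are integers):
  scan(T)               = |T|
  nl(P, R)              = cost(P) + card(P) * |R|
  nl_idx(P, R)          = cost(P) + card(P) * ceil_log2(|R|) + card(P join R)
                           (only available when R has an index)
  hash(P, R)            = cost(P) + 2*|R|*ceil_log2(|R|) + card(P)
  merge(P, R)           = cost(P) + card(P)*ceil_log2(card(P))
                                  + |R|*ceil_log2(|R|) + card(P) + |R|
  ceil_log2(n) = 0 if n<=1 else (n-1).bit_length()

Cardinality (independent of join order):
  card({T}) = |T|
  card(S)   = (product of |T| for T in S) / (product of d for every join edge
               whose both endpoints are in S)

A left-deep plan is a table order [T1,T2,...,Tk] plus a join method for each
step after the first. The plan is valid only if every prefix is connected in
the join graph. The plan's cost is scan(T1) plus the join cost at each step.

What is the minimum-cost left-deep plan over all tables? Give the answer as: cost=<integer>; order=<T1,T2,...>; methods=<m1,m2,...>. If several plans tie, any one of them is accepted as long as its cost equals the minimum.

Selinger DP (subsets sized 1..n):
  {B}: scan cost=80, card=80
  {D}: scan cost=150, card=150
  {E}: scan cost=80, card=80
  {C}: scan cost=50, card=50
  {A}: scan cost=400, card=400
  {BD}: card=750; try (B,hash)→1420, (D,nl_idx)→1470, (D,merge)→2070, (B,merge)→2140, (D,hash)→2560, (D,nl)→12080 …(+1); best=1420 via (B,hash)
  {BE}: card=1600; try (E,hash)→1280, (B,hash)→1280, (E,merge)→1360, (B,merge)→1360, (E,nl)→6480, (B,nl)→6480; best=1280 via (E,hash)
  {BC}: card=2000; try (C,hash)→760, (B,merge)→1040, (C,merge)→1070, (B,hash)→1220, (C,nl_idx)→2560, (B,nl)→4050 …(+1); best=760 via (C,hash)
  {AB}: card=2000; try (B,hash)→1920, (A,nl_idx)→2800, (A,merge)→4720, (B,merge)→5040, (A,hash)→7360, (A,nl)→32080 …(+1); best=1920 via (B,hash)
  {BDE}: card=15000; try (E,hash)→3290, (D,hash)→5280, (E,merge)→10310, (D,merge)→21830, (D,nl_idx)→29080, (E,nl)→61420 …(+1); best=3290 via (E,hash)
  {BCD}: card=18750; try (C,hash)→2770, (D,hash)→5160, (C,merge)→10020, (C,nl_idx)→24670, (D,merge)→26110, (D,nl_idx)→35510 …(+2); best=2770 via (C,hash)
  {ABD}: card=18750; try (D,hash)→6320, (A,hash)→9370, (A,merge)→13670, (A,nl_idx)→26920, (D,merge)→27270, (D,nl_idx)→36670 …(+2); best=6320 via (D,hash)
  {BCE}: card=40000; try (C,hash)→3480, (E,hash)→3880, (C,merge)→20830, (E,merge)→25400, (C,nl_idx)→50880, (C,nl)→81280 …(+1); best=3480 via (C,hash)
  {ABE}: card=40000; try (E,hash)→5040, (A,hash)→10080, (A,merge)→24480, (E,merge)→26560, (A,nl_idx)→55680, (E,nl)→161920 …(+1); best=5040 via (E,hash)
  {ABC}: card=50000; try (C,hash)→4520, (A,hash)→9960, (C,merge)→26270, (A,merge)→28760, (C,nl_idx)→63920, (A,nl_idx)→68760 …(+2); best=4520 via (C,hash)
  {BCDE}: card=375000; try (C,hash)→18890, (E,hash)→22640, (D,hash)→45880, (C,merge)→228640, (E,merge)→303410, (C,nl_idx)→468290 …(+5); best=18890 via (C,hash)
  {ABDE}: card=375000; try (A,hash)→25490, (E,hash)→26190, (D,hash)→47440, (A,merge)→232290, (E,merge)→306960, (A,nl_idx)→513290 …(+5); best=25490 via (A,hash)
  {ABCD}: card=468750; try (C,hash)→25670, (A,hash)→28720, (D,hash)→56920, (C,merge)→306670, (A,merge)→306770, (C,nl_idx)→587570 …(+6); best=25670 via (C,hash)
  {ABCE}: card=1000000; try (C,hash)→45640, (A,hash)→50680, (E,hash)→55640, (C,merge)→685390, (A,merge)→687480, (E,merge)→855160 …(+5); best=45640 via (C,hash)
  {ABCDE}: card=9375000; try (C,hash)→401090, (A,hash)→401090, (E,hash)→495540, (D,hash)→1048040, (A,merge)→7522890, (C,merge)→7525840 …(+9); best=401090 via (C,hash)

cost=401090; order=D,B,E,A,C; methods=hash,hash,hash,hash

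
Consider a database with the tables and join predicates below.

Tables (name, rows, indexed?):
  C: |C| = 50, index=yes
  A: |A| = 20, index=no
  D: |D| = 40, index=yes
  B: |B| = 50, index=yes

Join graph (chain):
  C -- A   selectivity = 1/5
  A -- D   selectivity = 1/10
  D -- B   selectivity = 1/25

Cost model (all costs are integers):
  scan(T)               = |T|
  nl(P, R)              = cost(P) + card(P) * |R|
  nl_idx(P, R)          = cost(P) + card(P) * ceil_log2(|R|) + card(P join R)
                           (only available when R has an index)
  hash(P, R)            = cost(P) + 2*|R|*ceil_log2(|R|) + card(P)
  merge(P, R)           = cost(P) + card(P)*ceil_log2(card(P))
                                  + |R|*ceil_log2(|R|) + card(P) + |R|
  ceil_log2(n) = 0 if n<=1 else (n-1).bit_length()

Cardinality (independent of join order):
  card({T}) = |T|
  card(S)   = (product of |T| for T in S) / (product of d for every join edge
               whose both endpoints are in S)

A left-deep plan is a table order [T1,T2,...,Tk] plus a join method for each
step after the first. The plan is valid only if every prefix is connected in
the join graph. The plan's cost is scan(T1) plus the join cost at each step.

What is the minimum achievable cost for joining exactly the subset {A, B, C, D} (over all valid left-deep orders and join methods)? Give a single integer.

Selinger DP over subsets of {A,B,C,D}:
  {C}: scan cost=50, card=50
  {A}: scan cost=20, card=20
  {D}: scan cost=40, card=40
  {B}: scan cost=50, card=50
  {AC}: card=200; try (A,hash)→300, (C,nl_idx)→340, (C,merge)→490, (A,merge)→520, (C,hash)→640, (C,nl)→1020 …(+1); best=300 via (A,hash)
  {AD}: card=80; try (D,nl_idx)→220, (A,hash)→280, (D,merge)→420, (A,merge)→440, (D,hash)→520, (D,nl)→820 …(+1); best=220 via (D,nl_idx)
  {BD}: card=80; try (B,nl_idx)→360, (D,nl_idx)→430, (D,hash)→580, (B,merge)→670, (D,merge)→680, (B,hash)→680 …(+2); best=360 via (B,nl_idx)
  {ACD}: card=800; try (C,hash)→900, (D,hash)→980, (C,merge)→1210, (C,nl_idx)→1500, (D,nl_idx)→2300, (D,merge)→2380 …(+2); best=900 via (C,hash)
  {ABD}: card=160; try (A,hash)→640, (B,nl_idx)→860, (B,hash)→900, (A,merge)→1120, (B,merge)→1210, (A,nl)→1960 …(+1); best=640 via (A,hash)
  {ABCD}: card=1600; try (C,hash)→1400, (B,hash)→2300, (C,merge)→2430, (C,nl_idx)→3200, (B,nl_idx)→7300, (C,nl)→8640 …(+2); best=1400 via (C,hash)

1400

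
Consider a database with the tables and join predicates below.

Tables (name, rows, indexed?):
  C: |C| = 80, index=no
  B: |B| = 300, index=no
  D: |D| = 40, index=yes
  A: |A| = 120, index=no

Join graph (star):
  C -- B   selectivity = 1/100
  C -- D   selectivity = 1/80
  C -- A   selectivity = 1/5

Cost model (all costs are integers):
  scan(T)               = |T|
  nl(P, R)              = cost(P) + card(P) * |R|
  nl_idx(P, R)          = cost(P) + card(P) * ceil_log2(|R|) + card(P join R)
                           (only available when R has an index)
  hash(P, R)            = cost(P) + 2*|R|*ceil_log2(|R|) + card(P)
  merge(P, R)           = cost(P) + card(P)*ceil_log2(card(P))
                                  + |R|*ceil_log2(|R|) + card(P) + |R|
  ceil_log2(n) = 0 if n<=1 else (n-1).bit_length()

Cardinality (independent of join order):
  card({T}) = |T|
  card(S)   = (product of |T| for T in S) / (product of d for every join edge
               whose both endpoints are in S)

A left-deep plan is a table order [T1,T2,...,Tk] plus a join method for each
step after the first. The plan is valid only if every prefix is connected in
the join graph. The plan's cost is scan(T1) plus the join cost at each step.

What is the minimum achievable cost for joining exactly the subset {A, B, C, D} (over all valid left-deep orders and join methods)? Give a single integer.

4240

Selinger DP over subsets of {A,B,C,D}:
  {C}: scan cost=80, card=80
  {B}: scan cost=300, card=300
  {D}: scan cost=40, card=40
  {A}: scan cost=120, card=120
  {BC}: card=240; try (C,hash)→1720, (B,merge)→3720, (C,merge)→3940, (B,hash)→5560, (B,nl)→24080, (C,nl)→24300; best=1720 via (C,hash)
  {CD}: card=40; try (D,nl_idx)→600, (D,hash)→640, (C,merge)→960, (D,merge)→1000, (C,hash)→1200, (C,nl)→3240 …(+1); best=600 via (D,nl_idx)
  {AC}: card=1920; try (C,hash)→1360, (A,merge)→1680, (C,merge)→1720, (A,hash)→1840, (A,nl)→9680, (C,nl)→9720; best=1360 via (C,hash)
  {BCD}: card=120; try (D,hash)→2440, (D,nl_idx)→3280, (B,merge)→3880, (D,merge)→4160, (B,hash)→6040, (D,nl)→11320 …(+1); best=2440 via (D,hash)
  {ABC}: card=5760; try (A,hash)→3640, (A,merge)→4840, (B,hash)→8680, (B,merge)→27400, (A,nl)→30520, (B,nl)→577360; best=3640 via (A,hash)
  {ACD}: card=960; try (A,merge)→1840, (A,hash)→2320, (D,hash)→3760, (A,nl)→5400, (D,nl_idx)→13840, (D,merge)→24680 …(+1); best=1840 via (A,merge)
  {ABCD}: card=2880; try (A,hash)→4240, (A,merge)→4360, (B,hash)→8200, (D,hash)→9880, (B,merge)→15400, (A,nl)→16840 …(+4); best=4240 via (A,hash)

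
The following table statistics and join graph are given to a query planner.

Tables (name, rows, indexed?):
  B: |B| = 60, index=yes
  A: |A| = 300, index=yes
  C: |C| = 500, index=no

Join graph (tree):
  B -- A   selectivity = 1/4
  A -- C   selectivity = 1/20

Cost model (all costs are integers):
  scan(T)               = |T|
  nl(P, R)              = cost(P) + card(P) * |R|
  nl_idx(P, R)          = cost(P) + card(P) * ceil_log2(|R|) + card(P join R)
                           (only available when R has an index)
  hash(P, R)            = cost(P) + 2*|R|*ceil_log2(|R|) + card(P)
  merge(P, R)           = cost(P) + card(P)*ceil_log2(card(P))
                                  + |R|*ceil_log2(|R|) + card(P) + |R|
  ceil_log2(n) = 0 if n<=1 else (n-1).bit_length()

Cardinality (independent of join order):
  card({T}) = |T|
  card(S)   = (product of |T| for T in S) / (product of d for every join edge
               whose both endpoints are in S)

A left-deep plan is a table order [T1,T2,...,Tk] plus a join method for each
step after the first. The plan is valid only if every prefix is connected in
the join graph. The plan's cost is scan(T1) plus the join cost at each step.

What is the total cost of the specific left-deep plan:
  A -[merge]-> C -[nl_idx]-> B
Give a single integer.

step 1: scan A: cost=300, card=300
step 2: join C via merge
    card(P join C) = 300*500/(20) = 7500
    cost = 300 + 300*9 + 500*9 + 300 + 500 = 8300
step 3: join B via nl_idx
    card(P join B) = 7500*60/(4) = 112500
    cost = 8300 + 7500*6 + 112500 = 165800

165800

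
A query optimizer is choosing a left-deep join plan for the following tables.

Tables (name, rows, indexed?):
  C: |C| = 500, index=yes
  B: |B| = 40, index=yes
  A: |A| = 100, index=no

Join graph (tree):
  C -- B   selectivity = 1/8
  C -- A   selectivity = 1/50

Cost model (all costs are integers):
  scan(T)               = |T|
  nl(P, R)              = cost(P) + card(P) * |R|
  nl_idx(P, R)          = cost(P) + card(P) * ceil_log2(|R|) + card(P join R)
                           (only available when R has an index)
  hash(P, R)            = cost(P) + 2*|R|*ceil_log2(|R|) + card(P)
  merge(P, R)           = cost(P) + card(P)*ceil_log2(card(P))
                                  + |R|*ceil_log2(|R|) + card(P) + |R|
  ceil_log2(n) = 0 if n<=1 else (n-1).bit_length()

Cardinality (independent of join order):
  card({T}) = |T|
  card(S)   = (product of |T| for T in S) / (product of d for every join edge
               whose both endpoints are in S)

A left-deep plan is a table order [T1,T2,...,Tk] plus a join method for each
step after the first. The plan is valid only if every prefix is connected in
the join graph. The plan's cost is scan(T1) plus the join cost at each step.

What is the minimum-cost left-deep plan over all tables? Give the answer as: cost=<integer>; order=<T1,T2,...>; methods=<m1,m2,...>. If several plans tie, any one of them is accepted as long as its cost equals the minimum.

cost=3480; order=A,C,B; methods=nl_idx,hash

Selinger DP (subsets sized 1..n):
  {C}: scan cost=500, card=500
  {B}: scan cost=40, card=40
  {A}: scan cost=100, card=100
  {BC}: card=2500; try (B,hash)→1480, (C,nl_idx)→2900, (C,merge)→5320, (B,merge)→5780, (B,nl_idx)→6000, (C,hash)→9080 …(+2); best=1480 via (B,hash)
  {AC}: card=1000; try (C,nl_idx)→2000, (A,hash)→2400, (C,merge)→5900, (A,merge)→6300, (C,hash)→9200, (C,nl)→50100 …(+1); best=2000 via (C,nl_idx)
  {ABC}: card=5000; try (B,hash)→3480, (A,hash)→5380, (B,nl_idx)→13000, (B,merge)→13280, (A,merge)→34780, (B,nl)→42000 …(+1); best=3480 via (B,hash)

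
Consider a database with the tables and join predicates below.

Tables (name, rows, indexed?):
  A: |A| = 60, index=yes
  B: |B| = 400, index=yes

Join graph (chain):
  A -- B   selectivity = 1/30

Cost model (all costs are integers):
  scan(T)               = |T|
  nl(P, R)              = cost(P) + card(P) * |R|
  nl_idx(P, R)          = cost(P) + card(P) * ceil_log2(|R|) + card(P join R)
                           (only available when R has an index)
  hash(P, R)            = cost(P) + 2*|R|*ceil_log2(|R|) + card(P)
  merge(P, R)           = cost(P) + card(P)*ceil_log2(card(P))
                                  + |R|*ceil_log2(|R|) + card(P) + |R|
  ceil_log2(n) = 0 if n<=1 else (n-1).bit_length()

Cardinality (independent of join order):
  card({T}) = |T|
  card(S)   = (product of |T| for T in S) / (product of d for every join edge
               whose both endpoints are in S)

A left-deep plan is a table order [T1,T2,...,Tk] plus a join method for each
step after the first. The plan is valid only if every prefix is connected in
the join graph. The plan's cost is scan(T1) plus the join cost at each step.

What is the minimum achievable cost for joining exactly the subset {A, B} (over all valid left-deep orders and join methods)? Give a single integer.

Selinger DP over subsets of {A,B}:
  {A}: scan cost=60, card=60
  {B}: scan cost=400, card=400
  {AB}: card=800; try (B,nl_idx)→1400, (A,hash)→1520, (A,nl_idx)→3600, (B,merge)→4480, (A,merge)→4820, (B,hash)→7320 …(+2); best=1400 via (B,nl_idx)

1400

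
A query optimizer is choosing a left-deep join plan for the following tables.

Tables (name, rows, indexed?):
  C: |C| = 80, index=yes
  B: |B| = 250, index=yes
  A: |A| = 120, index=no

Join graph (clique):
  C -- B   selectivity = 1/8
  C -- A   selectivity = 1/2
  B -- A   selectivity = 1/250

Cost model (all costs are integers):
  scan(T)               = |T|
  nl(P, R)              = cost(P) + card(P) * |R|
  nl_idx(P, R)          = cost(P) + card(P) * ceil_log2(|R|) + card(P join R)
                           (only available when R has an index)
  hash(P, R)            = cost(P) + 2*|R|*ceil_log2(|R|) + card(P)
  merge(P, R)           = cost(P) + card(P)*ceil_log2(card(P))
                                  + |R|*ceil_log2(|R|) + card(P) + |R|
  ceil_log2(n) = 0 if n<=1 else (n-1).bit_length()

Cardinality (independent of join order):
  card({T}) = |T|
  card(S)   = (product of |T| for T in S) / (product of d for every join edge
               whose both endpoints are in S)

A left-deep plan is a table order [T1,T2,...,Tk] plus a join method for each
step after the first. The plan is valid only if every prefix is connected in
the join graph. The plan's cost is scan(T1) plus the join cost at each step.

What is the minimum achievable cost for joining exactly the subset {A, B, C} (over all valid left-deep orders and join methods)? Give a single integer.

2440

Selinger DP over subsets of {A,B,C}:
  {C}: scan cost=80, card=80
  {B}: scan cost=250, card=250
  {A}: scan cost=120, card=120
  {BC}: card=2500; try (C,hash)→1620, (B,merge)→2970, (C,merge)→3140, (B,nl_idx)→3220, (B,hash)→4160, (C,nl_idx)→4500 …(+2); best=1620 via (C,hash)
  {AC}: card=4800; try (C,hash)→1360, (A,merge)→1680, (C,merge)→1720, (A,hash)→1840, (C,nl_idx)→5760, (A,nl)→9680 …(+1); best=1360 via (C,hash)
  {AB}: card=120; try (B,nl_idx)→1200, (A,hash)→2180, (B,merge)→3330, (A,merge)→3460, (B,hash)→4240, (B,nl)→30120 …(+1); best=1200 via (B,nl_idx)
  {ABC}: card=600; try (C,hash)→2440, (C,nl_idx)→2640, (C,merge)→2800, (A,hash)→5800, (B,hash)→10160, (C,nl)→10800 …(+5); best=2440 via (C,hash)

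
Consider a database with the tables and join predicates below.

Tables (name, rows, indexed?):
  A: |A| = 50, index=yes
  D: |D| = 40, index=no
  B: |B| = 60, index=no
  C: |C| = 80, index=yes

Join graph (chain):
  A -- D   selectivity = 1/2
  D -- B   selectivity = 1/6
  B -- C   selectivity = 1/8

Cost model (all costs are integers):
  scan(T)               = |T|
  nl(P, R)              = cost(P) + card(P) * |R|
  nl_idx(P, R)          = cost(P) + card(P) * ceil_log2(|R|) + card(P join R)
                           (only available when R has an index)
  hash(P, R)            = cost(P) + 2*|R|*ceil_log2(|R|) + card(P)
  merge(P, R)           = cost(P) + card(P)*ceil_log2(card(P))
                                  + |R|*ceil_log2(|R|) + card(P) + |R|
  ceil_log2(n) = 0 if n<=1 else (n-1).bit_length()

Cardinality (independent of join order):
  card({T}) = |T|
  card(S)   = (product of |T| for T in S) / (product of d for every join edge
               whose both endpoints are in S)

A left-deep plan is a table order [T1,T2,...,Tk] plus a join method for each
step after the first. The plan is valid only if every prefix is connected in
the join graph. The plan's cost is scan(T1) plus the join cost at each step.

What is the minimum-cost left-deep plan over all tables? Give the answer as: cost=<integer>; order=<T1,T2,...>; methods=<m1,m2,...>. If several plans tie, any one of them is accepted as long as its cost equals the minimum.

cost=6560; order=C,B,D,A; methods=hash,hash,hash

Selinger DP (subsets sized 1..n):
  {A}: scan cost=50, card=50
  {D}: scan cost=40, card=40
  {B}: scan cost=60, card=60
  {C}: scan cost=80, card=80
  {AD}: card=1000; try (D,hash)→580, (A,merge)→670, (D,merge)→680, (A,hash)→680, (A,nl_idx)→1280, (A,nl)→2040 …(+1); best=580 via (D,hash)
  {BD}: card=400; try (D,hash)→600, (B,merge)→740, (D,merge)→760, (B,hash)→800, (B,nl)→2440, (D,nl)→2460; best=600 via (D,hash)
  {BC}: card=600; try (B,hash)→880, (C,nl_idx)→1080, (C,merge)→1120, (B,merge)→1140, (C,hash)→1240, (C,nl)→4860 …(+1); best=880 via (B,hash)
  {ABD}: card=10000; try (A,hash)→1600, (B,hash)→2300, (A,merge)→4950, (B,merge)→12000, (A,nl_idx)→13000, (A,nl)→20600 …(+1); best=1600 via (A,hash)
  {BCD}: card=4000; try (D,hash)→1960, (C,hash)→2120, (C,merge)→5240, (C,nl_idx)→7400, (D,merge)→7760, (D,nl)→24880 …(+1); best=1960 via (D,hash)
  {ABCD}: card=100000; try (A,hash)→6560, (C,hash)→12720, (A,merge)→54310, (A,nl_idx)→125960, (C,merge)→152240, (C,nl_idx)→171600 …(+2); best=6560 via (A,hash)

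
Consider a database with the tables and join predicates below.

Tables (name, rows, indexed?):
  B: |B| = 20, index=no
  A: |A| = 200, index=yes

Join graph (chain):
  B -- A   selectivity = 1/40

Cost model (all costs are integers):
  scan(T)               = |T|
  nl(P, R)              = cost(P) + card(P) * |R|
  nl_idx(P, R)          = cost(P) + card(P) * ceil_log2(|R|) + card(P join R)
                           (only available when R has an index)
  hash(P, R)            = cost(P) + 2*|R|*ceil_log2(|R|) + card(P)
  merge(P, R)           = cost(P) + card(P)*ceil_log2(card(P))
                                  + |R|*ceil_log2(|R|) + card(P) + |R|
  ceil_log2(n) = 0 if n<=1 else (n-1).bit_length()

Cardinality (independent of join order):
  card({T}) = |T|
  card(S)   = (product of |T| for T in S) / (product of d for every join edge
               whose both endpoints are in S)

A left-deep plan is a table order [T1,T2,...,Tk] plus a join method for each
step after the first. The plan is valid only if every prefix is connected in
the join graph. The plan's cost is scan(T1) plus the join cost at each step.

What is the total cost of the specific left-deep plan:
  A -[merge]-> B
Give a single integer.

step 1: scan A: cost=200, card=200
step 2: join B via merge
    card(P join B) = 200*20/(40) = 100
    cost = 200 + 200*8 + 20*5 + 200 + 20 = 2120

2120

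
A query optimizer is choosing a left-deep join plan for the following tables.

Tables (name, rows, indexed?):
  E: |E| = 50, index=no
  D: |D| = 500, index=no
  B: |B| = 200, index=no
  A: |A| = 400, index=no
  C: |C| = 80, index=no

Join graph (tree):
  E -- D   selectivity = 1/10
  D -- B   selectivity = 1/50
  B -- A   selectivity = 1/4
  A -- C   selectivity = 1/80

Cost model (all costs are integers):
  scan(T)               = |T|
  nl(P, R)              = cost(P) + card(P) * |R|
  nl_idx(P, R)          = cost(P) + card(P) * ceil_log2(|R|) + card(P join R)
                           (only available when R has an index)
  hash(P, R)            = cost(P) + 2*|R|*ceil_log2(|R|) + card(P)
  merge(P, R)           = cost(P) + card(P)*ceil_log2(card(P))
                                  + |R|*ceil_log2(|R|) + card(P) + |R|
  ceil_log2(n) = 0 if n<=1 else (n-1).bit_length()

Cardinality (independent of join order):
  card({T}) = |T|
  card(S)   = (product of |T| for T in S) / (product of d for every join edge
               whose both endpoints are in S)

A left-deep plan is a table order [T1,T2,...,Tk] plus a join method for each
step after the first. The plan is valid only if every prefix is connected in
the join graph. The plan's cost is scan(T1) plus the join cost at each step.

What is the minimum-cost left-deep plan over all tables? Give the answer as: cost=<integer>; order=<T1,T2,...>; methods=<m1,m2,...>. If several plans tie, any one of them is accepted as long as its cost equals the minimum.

Selinger DP (subsets sized 1..n):
  {E}: scan cost=50, card=50
  {D}: scan cost=500, card=500
  {B}: scan cost=200, card=200
  {A}: scan cost=400, card=400
  {C}: scan cost=80, card=80
  {DE}: card=2500; try (E,hash)→1600, (D,merge)→5400, (E,merge)→5850, (D,hash)→9100, (D,nl)→25050, (E,nl)→25500; best=1600 via (E,hash)
  {BD}: card=2000; try (B,hash)→4200, (D,merge)→7000, (B,merge)→7300, (D,hash)→9400, (D,nl)→100200, (B,nl)→100500; best=4200 via (B,hash)
  {AB}: card=20000; try (B,hash)→4000, (A,merge)→6000, (B,merge)→6200, (A,hash)→7600, (A,nl)→80200, (B,nl)→80400; best=4000 via (B,hash)
  {AC}: card=400; try (C,hash)→1920, (A,merge)→4720, (C,merge)→5040, (A,hash)→7360, (A,nl)→32080, (C,nl)→32400; best=1920 via (C,hash)
  {BDE}: card=10000; try (E,hash)→6800, (B,hash)→7300, (E,merge)→28550, (B,merge)→35900, (E,nl)→104200, (B,nl)→501600; best=6800 via (E,hash)
  {ABD}: card=200000; try (A,hash)→13400, (A,merge)→32200, (D,hash)→33000, (D,merge)→329000, (A,nl)→804200, (D,nl)→10004000; best=13400 via (A,hash)
  {ABC}: card=20000; try (B,hash)→5520, (B,merge)→7720, (C,hash)→25120, (B,nl)→81920, (C,merge)→324640, (C,nl)→1604000; best=5520 via (B,hash)
  {ABDE}: card=1000000; try (A,hash)→24000, (A,merge)→160800, (E,hash)→214000, (E,merge)→3813750, (A,nl)→4006800, (E,nl)→10013400; best=24000 via (A,hash)
  {ABCD}: card=200000; try (D,hash)→34520, (C,hash)→214520, (D,merge)→330520, (C,merge)→3814040, (D,nl)→10005520, (C,nl)→16013400; best=34520 via (D,hash)
  {ABCDE}: card=1000000; try (E,hash)→235120, (C,hash)→1025120, (E,merge)→3834870, (E,nl)→10034520, (C,merge)→21024640, (C,nl)→80024000; best=235120 via (E,hash)

cost=235120; order=A,C,B,D,E; methods=hash,hash,hash,hash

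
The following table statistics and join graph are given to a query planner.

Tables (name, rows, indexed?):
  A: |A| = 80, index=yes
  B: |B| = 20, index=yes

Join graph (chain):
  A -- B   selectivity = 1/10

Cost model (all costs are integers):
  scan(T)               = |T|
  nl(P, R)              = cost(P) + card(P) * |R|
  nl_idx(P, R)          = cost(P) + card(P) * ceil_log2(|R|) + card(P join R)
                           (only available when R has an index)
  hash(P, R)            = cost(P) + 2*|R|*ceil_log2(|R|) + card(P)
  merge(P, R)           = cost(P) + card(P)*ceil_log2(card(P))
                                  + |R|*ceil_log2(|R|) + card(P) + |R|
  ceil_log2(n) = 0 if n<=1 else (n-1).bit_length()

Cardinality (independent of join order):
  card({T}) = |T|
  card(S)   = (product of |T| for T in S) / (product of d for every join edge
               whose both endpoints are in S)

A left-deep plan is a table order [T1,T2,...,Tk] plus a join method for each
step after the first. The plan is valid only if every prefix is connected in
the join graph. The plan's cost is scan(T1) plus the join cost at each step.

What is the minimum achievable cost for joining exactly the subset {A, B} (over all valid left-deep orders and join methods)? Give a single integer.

Selinger DP over subsets of {A,B}:
  {A}: scan cost=80, card=80
  {B}: scan cost=20, card=20
  {AB}: card=160; try (A,nl_idx)→320, (B,hash)→360, (B,nl_idx)→640, (A,merge)→780, (B,merge)→840, (A,hash)→1160 …(+2); best=320 via (A,nl_idx)

320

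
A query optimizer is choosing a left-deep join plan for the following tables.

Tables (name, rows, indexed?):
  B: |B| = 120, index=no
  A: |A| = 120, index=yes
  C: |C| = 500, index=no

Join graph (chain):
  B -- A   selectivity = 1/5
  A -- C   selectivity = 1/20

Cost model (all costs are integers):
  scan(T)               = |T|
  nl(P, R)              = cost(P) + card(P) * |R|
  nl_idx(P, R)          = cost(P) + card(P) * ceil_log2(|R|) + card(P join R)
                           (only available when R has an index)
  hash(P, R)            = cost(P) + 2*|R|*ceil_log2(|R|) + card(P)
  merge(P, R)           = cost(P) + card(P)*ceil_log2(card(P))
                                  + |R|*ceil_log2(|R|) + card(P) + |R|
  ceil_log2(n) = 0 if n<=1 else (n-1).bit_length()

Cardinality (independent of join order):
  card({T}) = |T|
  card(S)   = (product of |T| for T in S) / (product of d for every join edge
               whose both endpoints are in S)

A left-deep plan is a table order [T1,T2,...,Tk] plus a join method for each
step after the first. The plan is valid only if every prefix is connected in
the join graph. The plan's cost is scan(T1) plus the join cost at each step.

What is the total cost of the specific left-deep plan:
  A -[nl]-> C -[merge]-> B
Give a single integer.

100080

step 1: scan A: cost=120, card=120
step 2: join C via nl
    card(P join C) = 120*500/(20) = 3000
    cost = 120 + 120*500 = 60120
step 3: join B via merge
    card(P join B) = 3000*120/(5) = 72000
    cost = 60120 + 3000*12 + 120*7 + 3000 + 120 = 100080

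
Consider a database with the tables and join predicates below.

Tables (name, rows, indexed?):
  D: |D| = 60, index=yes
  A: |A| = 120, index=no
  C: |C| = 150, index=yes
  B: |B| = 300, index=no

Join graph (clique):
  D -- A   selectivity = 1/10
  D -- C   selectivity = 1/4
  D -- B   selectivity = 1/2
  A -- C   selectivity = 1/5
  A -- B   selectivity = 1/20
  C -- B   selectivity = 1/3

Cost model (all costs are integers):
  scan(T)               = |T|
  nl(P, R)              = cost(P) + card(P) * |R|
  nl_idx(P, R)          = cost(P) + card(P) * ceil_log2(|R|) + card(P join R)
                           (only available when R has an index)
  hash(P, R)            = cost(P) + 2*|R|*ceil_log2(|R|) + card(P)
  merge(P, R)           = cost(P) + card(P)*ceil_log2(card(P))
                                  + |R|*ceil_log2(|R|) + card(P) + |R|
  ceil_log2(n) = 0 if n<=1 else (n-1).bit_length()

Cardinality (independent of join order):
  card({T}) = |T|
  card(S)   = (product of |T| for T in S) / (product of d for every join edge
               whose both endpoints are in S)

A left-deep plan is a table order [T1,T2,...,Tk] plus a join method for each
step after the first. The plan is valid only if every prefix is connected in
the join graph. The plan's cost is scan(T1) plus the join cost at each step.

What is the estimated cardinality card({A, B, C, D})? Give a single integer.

13500

Tables in S: A(120), B(300), C(150), D(60)
Edges inside S: D-A(d=10), D-C(d=4), D-B(d=2), A-C(d=5), A-B(d=20), C-B(d=3)
numerator = 120 * 300 * 150 * 60 = 324000000
denominator = 10 * 4 * 2 * 5 * 20 * 3 = 24000
card(S) = 324000000 / 24000 = 13500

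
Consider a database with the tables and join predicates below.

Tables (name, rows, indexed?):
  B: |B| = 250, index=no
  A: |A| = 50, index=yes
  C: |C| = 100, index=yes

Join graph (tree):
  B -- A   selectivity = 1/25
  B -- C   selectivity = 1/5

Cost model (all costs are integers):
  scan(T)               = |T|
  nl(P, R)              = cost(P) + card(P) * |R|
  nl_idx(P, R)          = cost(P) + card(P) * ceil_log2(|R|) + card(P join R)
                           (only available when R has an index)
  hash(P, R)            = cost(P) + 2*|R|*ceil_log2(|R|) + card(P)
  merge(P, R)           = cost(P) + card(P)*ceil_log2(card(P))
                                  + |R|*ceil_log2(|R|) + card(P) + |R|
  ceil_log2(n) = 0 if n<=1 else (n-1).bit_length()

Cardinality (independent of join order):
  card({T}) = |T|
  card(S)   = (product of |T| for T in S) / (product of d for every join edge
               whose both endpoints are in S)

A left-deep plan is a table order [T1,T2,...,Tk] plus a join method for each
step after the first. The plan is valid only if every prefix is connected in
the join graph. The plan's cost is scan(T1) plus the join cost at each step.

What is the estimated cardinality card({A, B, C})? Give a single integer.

Tables in S: A(50), B(250), C(100)
Edges inside S: B-A(d=25), B-C(d=5)
numerator = 50 * 250 * 100 = 1250000
denominator = 25 * 5 = 125
card(S) = 1250000 / 125 = 10000

10000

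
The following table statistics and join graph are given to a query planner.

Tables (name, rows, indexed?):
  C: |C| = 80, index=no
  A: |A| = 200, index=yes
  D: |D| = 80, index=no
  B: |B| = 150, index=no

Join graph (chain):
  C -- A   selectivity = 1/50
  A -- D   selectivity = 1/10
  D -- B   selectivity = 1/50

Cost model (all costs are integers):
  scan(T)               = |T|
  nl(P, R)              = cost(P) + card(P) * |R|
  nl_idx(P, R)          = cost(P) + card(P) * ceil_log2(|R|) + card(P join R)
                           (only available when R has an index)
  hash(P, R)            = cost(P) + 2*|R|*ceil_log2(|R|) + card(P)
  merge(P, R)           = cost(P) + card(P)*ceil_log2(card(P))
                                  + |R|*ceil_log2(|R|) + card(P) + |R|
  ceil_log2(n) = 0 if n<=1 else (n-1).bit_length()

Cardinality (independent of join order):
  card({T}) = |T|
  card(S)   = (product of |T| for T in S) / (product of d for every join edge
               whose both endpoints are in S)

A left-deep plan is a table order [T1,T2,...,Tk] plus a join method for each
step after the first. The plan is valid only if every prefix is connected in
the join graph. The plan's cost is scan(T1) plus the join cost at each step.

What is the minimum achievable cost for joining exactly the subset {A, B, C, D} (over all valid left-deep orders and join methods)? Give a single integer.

Selinger DP over subsets of {A,B,C,D}:
  {C}: scan cost=80, card=80
  {A}: scan cost=200, card=200
  {D}: scan cost=80, card=80
  {B}: scan cost=150, card=150
  {AC}: card=320; try (A,nl_idx)→1040, (C,hash)→1520, (A,merge)→2520, (C,merge)→2640, (A,hash)→3360, (A,nl)→16080 …(+1); best=1040 via (A,nl_idx)
  {AD}: card=1600; try (D,hash)→1520, (A,nl_idx)→2320, (A,merge)→2520, (D,merge)→2640, (A,hash)→3360, (A,nl)→16080 …(+1); best=1520 via (D,hash)
  {BD}: card=240; try (D,hash)→1420, (B,merge)→2070, (D,merge)→2140, (B,hash)→2560, (B,nl)→12080, (D,nl)→12150; best=1420 via (D,hash)
  {ACD}: card=2560; try (D,hash)→2480, (C,hash)→4240, (D,merge)→4880, (C,merge)→21360, (D,nl)→26640, (C,nl)→129520; best=2480 via (D,hash)
  {ABD}: card=4800; try (A,hash)→4860, (A,merge)→5380, (B,hash)→5520, (A,nl_idx)→8140, (B,merge)→22070, (A,nl)→49420 …(+1); best=4860 via (A,hash)
  {ABCD}: card=7680; try (B,hash)→7440, (C,hash)→10780, (B,merge)→37110, (C,merge)→72700, (B,nl)→386480, (C,nl)→388860; best=7440 via (B,hash)

7440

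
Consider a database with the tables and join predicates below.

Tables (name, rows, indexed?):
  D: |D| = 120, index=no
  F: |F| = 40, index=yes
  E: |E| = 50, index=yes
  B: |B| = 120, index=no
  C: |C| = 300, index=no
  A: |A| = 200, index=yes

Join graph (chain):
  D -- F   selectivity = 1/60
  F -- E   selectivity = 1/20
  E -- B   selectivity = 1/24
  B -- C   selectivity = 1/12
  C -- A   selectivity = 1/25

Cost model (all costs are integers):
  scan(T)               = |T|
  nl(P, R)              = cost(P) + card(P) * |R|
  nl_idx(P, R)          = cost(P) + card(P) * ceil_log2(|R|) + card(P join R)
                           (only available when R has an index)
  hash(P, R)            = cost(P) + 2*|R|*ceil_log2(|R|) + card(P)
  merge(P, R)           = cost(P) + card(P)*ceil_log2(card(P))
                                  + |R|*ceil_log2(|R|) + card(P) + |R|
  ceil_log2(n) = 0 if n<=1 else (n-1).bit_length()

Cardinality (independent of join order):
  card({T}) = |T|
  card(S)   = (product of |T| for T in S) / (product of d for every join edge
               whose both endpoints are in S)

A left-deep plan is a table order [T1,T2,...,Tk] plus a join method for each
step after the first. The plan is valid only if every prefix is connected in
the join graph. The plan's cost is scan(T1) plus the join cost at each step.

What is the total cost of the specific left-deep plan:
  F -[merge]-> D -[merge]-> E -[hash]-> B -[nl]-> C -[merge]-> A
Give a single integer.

705950

step 1: scan F: cost=40, card=40
step 2: join D via merge
    card(P join D) = 40*120/(60) = 80
    cost = 40 + 40*6 + 120*7 + 40 + 120 = 1280
step 3: join E via merge
    card(P join E) = 80*50/(20) = 200
    cost = 1280 + 80*7 + 50*6 + 80 + 50 = 2270
step 4: join B via hash
    card(P join B) = 200*120/(24) = 1000
    cost = 2270 + 2*120*7 + 200 = 4150
step 5: join C via nl
    card(P join C) = 1000*300/(12) = 25000
    cost = 4150 + 1000*300 = 304150
step 6: join A via merge
    card(P join A) = 25000*200/(25) = 200000
    cost = 304150 + 25000*15 + 200*8 + 25000 + 200 = 705950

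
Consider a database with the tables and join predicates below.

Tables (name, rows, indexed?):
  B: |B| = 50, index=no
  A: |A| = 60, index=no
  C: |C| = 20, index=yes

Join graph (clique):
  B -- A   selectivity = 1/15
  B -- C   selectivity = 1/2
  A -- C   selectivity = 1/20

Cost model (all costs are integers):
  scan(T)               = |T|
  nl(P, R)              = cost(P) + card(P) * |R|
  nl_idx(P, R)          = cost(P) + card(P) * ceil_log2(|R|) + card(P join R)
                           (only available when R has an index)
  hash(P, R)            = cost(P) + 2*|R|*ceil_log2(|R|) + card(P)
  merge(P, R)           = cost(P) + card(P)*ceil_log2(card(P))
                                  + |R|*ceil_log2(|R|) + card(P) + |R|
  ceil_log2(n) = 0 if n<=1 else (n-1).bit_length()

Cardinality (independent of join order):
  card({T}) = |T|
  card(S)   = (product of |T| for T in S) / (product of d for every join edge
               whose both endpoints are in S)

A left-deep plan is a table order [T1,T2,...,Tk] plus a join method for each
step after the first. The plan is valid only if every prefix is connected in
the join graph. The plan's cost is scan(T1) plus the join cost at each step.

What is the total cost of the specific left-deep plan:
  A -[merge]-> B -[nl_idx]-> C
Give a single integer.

step 1: scan A: cost=60, card=60
step 2: join B via merge
    card(P join B) = 60*50/(15) = 200
    cost = 60 + 60*6 + 50*6 + 60 + 50 = 830
step 3: join C via nl_idx
    card(P join C) = 200*20/(2*20) = 100
    cost = 830 + 200*5 + 100 = 1930

1930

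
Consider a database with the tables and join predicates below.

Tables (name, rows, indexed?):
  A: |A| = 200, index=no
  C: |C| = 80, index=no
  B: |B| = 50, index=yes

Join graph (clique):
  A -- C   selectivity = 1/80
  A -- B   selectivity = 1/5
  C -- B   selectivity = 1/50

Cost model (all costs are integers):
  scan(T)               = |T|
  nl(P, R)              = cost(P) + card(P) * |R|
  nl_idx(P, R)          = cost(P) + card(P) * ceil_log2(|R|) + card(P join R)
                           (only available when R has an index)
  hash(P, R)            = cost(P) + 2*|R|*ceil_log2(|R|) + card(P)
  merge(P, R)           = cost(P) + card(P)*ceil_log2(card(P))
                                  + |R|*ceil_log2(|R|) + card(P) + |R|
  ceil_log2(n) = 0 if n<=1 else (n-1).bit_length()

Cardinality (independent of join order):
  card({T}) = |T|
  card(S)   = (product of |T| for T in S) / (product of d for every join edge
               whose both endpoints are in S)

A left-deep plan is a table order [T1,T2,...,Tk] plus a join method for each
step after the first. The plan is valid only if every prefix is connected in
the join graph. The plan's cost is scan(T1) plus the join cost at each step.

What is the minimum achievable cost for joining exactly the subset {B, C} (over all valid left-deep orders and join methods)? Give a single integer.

640

Selinger DP over subsets of {B,C}:
  {C}: scan cost=80, card=80
  {B}: scan cost=50, card=50
  {BC}: card=80; try (B,nl_idx)→640, (B,hash)→760, (C,merge)→1040, (B,merge)→1070, (C,hash)→1220, (C,nl)→4050 …(+1); best=640 via (B,nl_idx)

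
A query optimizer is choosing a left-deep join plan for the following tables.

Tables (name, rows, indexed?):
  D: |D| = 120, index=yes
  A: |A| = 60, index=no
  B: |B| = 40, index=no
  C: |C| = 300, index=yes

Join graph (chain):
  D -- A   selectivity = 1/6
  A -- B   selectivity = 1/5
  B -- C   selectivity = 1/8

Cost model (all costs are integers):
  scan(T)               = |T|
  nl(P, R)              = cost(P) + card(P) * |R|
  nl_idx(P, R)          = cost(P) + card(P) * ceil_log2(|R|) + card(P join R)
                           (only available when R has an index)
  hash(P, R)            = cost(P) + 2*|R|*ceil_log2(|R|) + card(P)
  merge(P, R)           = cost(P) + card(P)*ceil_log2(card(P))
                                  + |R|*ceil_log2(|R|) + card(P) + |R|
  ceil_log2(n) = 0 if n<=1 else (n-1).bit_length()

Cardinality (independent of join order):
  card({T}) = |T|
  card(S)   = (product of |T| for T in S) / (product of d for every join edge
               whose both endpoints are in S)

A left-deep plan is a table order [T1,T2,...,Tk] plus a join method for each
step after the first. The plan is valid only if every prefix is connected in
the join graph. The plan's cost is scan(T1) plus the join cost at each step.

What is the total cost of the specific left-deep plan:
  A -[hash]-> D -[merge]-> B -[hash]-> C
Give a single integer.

step 1: scan A: cost=60, card=60
step 2: join D via hash
    card(P join D) = 60*120/(6) = 1200
    cost = 60 + 2*120*7 + 60 = 1800
step 3: join B via merge
    card(P join B) = 1200*40/(5) = 9600
    cost = 1800 + 1200*11 + 40*6 + 1200 + 40 = 16480
step 4: join C via hash
    card(P join C) = 9600*300/(8) = 360000
    cost = 16480 + 2*300*9 + 9600 = 31480

31480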